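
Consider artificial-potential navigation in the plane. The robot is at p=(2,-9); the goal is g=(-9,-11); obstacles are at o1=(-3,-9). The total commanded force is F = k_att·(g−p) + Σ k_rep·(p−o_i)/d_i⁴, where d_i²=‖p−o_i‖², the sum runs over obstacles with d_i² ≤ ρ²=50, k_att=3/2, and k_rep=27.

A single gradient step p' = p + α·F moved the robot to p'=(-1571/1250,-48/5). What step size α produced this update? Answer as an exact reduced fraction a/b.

F_att = 3/2·(g−p) = 3/2·(-11,-2) = (-16.5000,-3.0000)
o1: d²=25 ≤ ρ²=50; F_rep = 27·(5,0)/25² = (0.2160,0.0000)
F = F_att + ΣF_rep = (-16.2840,-3.0000)
Δp = p'−p = (-3.2568,-0.6000); α = Δx/Fx = (-4071/1250) / (-4071/250) = 1/5
check: Δy/Fy = (-3/5) / (-3) = 1/5 ✓

α = 1/5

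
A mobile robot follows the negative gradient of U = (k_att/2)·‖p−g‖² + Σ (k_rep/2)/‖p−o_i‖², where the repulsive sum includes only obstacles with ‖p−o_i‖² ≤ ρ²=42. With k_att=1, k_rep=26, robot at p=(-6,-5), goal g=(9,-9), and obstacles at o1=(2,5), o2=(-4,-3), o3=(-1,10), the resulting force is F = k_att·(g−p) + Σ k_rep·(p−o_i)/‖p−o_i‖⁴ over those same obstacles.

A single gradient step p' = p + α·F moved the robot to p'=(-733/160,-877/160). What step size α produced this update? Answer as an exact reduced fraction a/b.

F_att = 1·(g−p) = 1·(15,-4) = (15.0000,-4.0000)
o1: d²=164 > ρ²=42 → inactive
o2: d²=8 ≤ ρ²=42; F_rep = 26·(-2,-2)/8² = (-0.8125,-0.8125)
o3: d²=250 > ρ²=42 → inactive
F = F_att + ΣF_rep = (14.1875,-4.8125)
Δp = p'−p = (1.4187,-0.4813); α = Δx/Fx = (227/160) / (227/16) = 1/10
check: Δy/Fy = (-77/160) / (-77/16) = 1/10 ✓

α = 1/10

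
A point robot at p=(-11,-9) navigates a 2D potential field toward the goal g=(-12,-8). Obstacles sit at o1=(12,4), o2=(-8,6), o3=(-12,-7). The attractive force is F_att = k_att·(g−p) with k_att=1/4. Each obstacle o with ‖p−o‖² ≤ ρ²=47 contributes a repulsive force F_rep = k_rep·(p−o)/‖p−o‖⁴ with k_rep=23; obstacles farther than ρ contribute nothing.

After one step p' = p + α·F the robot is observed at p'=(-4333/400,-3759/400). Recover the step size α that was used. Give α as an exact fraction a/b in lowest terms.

α = 1/4

F_att = 1/4·(g−p) = 1/4·(-1,1) = (-0.2500,0.2500)
o1: d²=698 > ρ²=47 → inactive
o2: d²=234 > ρ²=47 → inactive
o3: d²=5 ≤ ρ²=47; F_rep = 23·(1,-2)/5² = (0.9200,-1.8400)
F = F_att + ΣF_rep = (0.6700,-1.5900)
Δp = p'−p = (0.1675,-0.3975); α = Δx/Fx = (67/400) / (67/100) = 1/4
check: Δy/Fy = (-159/400) / (-159/100) = 1/4 ✓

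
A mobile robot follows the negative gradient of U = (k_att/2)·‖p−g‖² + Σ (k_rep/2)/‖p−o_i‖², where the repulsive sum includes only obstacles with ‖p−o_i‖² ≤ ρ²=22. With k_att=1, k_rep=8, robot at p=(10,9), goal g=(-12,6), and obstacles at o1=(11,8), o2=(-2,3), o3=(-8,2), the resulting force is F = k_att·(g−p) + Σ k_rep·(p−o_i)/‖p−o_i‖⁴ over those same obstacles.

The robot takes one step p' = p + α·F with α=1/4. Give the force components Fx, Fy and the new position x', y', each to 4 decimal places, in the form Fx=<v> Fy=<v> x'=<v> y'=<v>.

F_att = 1·(g−p) = 1·(-22,-3) = (-22.0000,-3.0000)
o1: d²=2 ≤ ρ²=22; F_rep = 8·(-1,1)/2² = (-2.0000,2.0000)
o2: d²=180 > ρ²=22 → inactive
o3: d²=373 > ρ²=22 → inactive
F = F_att + ΣF_rep = (-24.0000,-1.0000)
p' = p + 1/4·F = (4.0000,8.7500)

Fx=-24.0000 Fy=-1.0000 x'=4.0000 y'=8.7500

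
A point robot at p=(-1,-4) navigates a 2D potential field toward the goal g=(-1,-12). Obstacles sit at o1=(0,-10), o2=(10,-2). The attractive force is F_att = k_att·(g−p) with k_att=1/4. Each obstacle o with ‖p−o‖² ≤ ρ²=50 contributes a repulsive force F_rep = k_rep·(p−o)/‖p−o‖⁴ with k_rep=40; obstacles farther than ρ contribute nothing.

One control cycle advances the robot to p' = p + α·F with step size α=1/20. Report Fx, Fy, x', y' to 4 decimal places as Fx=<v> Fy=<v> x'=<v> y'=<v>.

F_att = 1/4·(g−p) = 1/4·(0,-8) = (0.0000,-2.0000)
o1: d²=37 ≤ ρ²=50; F_rep = 40·(-1,6)/37² = (-0.0292,0.1753)
o2: d²=125 > ρ²=50 → inactive
F = F_att + ΣF_rep = (-0.0292,-1.8247)
p' = p + 1/20·F = (-1.0015,-4.0912)

Fx=-0.0292 Fy=-1.8247 x'=-1.0015 y'=-4.0912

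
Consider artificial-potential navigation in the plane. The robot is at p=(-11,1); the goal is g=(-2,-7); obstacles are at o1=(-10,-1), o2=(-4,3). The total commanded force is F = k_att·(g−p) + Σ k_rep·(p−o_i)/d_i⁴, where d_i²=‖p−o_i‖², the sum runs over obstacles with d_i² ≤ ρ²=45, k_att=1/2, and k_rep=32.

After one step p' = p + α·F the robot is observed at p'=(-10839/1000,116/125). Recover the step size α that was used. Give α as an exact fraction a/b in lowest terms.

F_att = 1/2·(g−p) = 1/2·(9,-8) = (4.5000,-4.0000)
o1: d²=5 ≤ ρ²=45; F_rep = 32·(-1,2)/5² = (-1.2800,2.5600)
o2: d²=53 > ρ²=45 → inactive
F = F_att + ΣF_rep = (3.2200,-1.4400)
Δp = p'−p = (0.1610,-0.0720); α = Δx/Fx = (161/1000) / (161/50) = 1/20
check: Δy/Fy = (-9/125) / (-36/25) = 1/20 ✓

α = 1/20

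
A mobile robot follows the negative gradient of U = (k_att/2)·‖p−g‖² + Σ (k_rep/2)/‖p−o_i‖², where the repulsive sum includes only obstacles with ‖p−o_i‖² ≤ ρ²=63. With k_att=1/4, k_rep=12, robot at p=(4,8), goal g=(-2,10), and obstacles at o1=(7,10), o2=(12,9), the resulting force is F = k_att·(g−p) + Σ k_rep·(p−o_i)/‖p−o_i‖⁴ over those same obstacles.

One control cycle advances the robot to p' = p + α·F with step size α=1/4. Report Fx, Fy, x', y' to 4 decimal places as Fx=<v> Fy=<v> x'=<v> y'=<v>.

Fx=-1.7130 Fy=0.3580 x'=3.5717 y'=8.0895

F_att = 1/4·(g−p) = 1/4·(-6,2) = (-1.5000,0.5000)
o1: d²=13 ≤ ρ²=63; F_rep = 12·(-3,-2)/13² = (-0.2130,-0.1420)
o2: d²=65 > ρ²=63 → inactive
F = F_att + ΣF_rep = (-1.7130,0.3580)
p' = p + 1/4·F = (3.5717,8.0895)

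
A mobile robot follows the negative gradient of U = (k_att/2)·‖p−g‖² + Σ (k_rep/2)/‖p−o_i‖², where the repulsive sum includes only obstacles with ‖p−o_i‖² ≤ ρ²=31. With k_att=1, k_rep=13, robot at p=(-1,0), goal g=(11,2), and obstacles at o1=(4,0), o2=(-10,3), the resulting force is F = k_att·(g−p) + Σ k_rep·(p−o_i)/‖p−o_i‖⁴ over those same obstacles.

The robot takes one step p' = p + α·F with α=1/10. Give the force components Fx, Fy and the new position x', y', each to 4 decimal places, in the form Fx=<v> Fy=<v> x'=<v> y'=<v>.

F_att = 1·(g−p) = 1·(12,2) = (12.0000,2.0000)
o1: d²=25 ≤ ρ²=31; F_rep = 13·(-5,0)/25² = (-0.1040,0.0000)
o2: d²=90 > ρ²=31 → inactive
F = F_att + ΣF_rep = (11.8960,2.0000)
p' = p + 1/10·F = (0.1896,0.2000)

Fx=11.8960 Fy=2.0000 x'=0.1896 y'=0.2000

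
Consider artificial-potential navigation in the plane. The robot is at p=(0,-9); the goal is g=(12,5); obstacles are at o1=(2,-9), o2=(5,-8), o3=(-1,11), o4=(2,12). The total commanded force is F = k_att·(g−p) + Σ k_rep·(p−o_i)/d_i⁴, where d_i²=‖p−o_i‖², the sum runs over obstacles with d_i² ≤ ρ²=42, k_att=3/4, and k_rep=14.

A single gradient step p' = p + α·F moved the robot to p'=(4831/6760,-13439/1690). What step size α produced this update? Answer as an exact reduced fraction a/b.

α = 1/10

F_att = 3/4·(g−p) = 3/4·(12,14) = (9.0000,10.5000)
o1: d²=4 ≤ ρ²=42; F_rep = 14·(-2,0)/4² = (-1.7500,0.0000)
o2: d²=26 ≤ ρ²=42; F_rep = 14·(-5,-1)/26² = (-0.1036,-0.0207)
o3: d²=401 > ρ²=42 → inactive
o4: d²=445 > ρ²=42 → inactive
F = F_att + ΣF_rep = (7.1464,10.4793)
Δp = p'−p = (0.7146,1.0479); α = Δx/Fx = (4831/6760) / (4831/676) = 1/10
check: Δy/Fy = (1771/1690) / (1771/169) = 1/10 ✓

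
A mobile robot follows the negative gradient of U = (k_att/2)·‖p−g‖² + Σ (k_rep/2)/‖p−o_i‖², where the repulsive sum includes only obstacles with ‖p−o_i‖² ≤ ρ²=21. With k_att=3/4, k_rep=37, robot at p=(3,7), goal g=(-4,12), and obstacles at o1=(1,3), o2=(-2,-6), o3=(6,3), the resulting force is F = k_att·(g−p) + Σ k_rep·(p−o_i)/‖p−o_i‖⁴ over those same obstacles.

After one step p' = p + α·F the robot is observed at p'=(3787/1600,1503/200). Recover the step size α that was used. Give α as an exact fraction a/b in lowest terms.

α = 1/8

F_att = 3/4·(g−p) = 3/4·(-7,5) = (-5.2500,3.7500)
o1: d²=20 ≤ ρ²=21; F_rep = 37·(2,4)/20² = (0.1850,0.3700)
o2: d²=194 > ρ²=21 → inactive
o3: d²=25 > ρ²=21 → inactive
F = F_att + ΣF_rep = (-5.0650,4.1200)
Δp = p'−p = (-0.6331,0.5150); α = Δx/Fx = (-1013/1600) / (-1013/200) = 1/8
check: Δy/Fy = (103/200) / (103/25) = 1/8 ✓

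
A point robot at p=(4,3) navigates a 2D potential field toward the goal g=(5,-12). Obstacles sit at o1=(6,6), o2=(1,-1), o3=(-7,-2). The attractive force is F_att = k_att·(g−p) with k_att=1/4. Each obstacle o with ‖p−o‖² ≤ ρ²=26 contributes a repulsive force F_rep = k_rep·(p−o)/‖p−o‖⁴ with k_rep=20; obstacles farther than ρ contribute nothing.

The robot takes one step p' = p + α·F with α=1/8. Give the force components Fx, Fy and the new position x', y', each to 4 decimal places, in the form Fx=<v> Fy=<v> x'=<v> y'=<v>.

Fx=0.1093 Fy=-3.9770 x'=4.0137 y'=2.5029

F_att = 1/4·(g−p) = 1/4·(1,-15) = (0.2500,-3.7500)
o1: d²=13 ≤ ρ²=26; F_rep = 20·(-2,-3)/13² = (-0.2367,-0.3550)
o2: d²=25 ≤ ρ²=26; F_rep = 20·(3,4)/25² = (0.0960,0.1280)
o3: d²=146 > ρ²=26 → inactive
F = F_att + ΣF_rep = (0.1093,-3.9770)
p' = p + 1/8·F = (4.0137,2.5029)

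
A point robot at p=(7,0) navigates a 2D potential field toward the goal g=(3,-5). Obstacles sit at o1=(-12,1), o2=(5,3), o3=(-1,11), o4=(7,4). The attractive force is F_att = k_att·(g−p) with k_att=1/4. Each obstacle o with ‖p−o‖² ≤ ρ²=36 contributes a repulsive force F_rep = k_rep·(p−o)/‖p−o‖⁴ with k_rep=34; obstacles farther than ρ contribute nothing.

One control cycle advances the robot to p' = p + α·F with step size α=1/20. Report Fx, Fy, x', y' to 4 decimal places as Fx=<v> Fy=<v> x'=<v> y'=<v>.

Fx=-0.5976 Fy=-2.3848 x'=6.9701 y'=-0.1192

F_att = 1/4·(g−p) = 1/4·(-4,-5) = (-1.0000,-1.2500)
o1: d²=362 > ρ²=36 → inactive
o2: d²=13 ≤ ρ²=36; F_rep = 34·(2,-3)/13² = (0.4024,-0.6036)
o3: d²=185 > ρ²=36 → inactive
o4: d²=16 ≤ ρ²=36; F_rep = 34·(0,-4)/16² = (0.0000,-0.5312)
F = F_att + ΣF_rep = (-0.5976,-2.3848)
p' = p + 1/20·F = (6.9701,-0.1192)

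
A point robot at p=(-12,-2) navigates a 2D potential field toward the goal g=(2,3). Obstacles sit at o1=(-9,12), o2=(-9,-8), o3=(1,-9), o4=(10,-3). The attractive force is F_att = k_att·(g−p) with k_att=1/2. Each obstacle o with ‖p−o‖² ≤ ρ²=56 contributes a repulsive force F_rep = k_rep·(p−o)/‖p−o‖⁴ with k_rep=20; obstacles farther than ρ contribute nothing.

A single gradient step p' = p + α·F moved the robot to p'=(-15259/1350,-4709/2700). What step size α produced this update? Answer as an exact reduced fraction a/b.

F_att = 1/2·(g−p) = 1/2·(14,5) = (7.0000,2.5000)
o1: d²=205 > ρ²=56 → inactive
o2: d²=45 ≤ ρ²=56; F_rep = 20·(-3,6)/45² = (-0.0296,0.0593)
o3: d²=218 > ρ²=56 → inactive
o4: d²=485 > ρ²=56 → inactive
F = F_att + ΣF_rep = (6.9704,2.5593)
Δp = p'−p = (0.6970,0.2559); α = Δx/Fx = (941/1350) / (941/135) = 1/10
check: Δy/Fy = (691/2700) / (691/270) = 1/10 ✓

α = 1/10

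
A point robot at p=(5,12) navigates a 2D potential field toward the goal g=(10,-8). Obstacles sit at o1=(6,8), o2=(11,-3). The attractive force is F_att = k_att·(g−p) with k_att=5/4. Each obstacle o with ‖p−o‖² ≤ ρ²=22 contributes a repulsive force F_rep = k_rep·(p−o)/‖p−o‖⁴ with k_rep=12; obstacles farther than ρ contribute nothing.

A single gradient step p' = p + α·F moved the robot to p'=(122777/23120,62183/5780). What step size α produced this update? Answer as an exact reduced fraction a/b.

α = 1/20

F_att = 5/4·(g−p) = 5/4·(5,-20) = (6.2500,-25.0000)
o1: d²=17 ≤ ρ²=22; F_rep = 12·(-1,4)/17² = (-0.0415,0.1661)
o2: d²=261 > ρ²=22 → inactive
F = F_att + ΣF_rep = (6.2085,-24.8339)
Δp = p'−p = (0.3104,-1.2417); α = Δx/Fx = (7177/23120) / (7177/1156) = 1/20
check: Δy/Fy = (-7177/5780) / (-7177/289) = 1/20 ✓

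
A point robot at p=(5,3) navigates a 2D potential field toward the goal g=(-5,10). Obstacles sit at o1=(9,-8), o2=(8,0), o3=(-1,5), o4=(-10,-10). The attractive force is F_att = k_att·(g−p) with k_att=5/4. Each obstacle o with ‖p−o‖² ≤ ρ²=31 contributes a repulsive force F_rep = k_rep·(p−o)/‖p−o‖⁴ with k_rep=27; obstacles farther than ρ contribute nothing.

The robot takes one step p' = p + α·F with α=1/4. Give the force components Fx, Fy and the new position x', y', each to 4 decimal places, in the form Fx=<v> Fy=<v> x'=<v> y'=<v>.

F_att = 5/4·(g−p) = 5/4·(-10,7) = (-12.5000,8.7500)
o1: d²=137 > ρ²=31 → inactive
o2: d²=18 ≤ ρ²=31; F_rep = 27·(-3,3)/18² = (-0.2500,0.2500)
o3: d²=40 > ρ²=31 → inactive
o4: d²=394 > ρ²=31 → inactive
F = F_att + ΣF_rep = (-12.7500,9.0000)
p' = p + 1/4·F = (1.8125,5.2500)

Fx=-12.7500 Fy=9.0000 x'=1.8125 y'=5.2500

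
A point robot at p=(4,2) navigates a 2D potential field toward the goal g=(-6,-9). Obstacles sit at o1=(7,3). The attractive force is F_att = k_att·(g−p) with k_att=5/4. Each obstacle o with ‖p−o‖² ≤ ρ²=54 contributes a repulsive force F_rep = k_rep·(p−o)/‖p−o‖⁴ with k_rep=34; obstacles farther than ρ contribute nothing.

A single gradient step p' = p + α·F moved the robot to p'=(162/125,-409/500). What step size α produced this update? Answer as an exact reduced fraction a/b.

α = 1/5

F_att = 5/4·(g−p) = 5/4·(-10,-11) = (-12.5000,-13.7500)
o1: d²=10 ≤ ρ²=54; F_rep = 34·(-3,-1)/10² = (-1.0200,-0.3400)
F = F_att + ΣF_rep = (-13.5200,-14.0900)
Δp = p'−p = (-2.7040,-2.8180); α = Δx/Fx = (-338/125) / (-338/25) = 1/5
check: Δy/Fy = (-1409/500) / (-1409/100) = 1/5 ✓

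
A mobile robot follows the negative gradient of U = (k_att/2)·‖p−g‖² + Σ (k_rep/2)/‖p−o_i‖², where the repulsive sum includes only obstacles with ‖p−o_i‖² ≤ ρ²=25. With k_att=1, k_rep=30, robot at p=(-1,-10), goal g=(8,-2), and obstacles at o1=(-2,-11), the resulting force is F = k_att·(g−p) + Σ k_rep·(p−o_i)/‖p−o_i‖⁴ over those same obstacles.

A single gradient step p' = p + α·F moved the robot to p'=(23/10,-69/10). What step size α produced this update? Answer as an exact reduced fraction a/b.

α = 1/5

F_att = 1·(g−p) = 1·(9,8) = (9.0000,8.0000)
o1: d²=2 ≤ ρ²=25; F_rep = 30·(1,1)/2² = (7.5000,7.5000)
F = F_att + ΣF_rep = (16.5000,15.5000)
Δp = p'−p = (3.3000,3.1000); α = Δx/Fx = (33/10) / (33/2) = 1/5
check: Δy/Fy = (31/10) / (31/2) = 1/5 ✓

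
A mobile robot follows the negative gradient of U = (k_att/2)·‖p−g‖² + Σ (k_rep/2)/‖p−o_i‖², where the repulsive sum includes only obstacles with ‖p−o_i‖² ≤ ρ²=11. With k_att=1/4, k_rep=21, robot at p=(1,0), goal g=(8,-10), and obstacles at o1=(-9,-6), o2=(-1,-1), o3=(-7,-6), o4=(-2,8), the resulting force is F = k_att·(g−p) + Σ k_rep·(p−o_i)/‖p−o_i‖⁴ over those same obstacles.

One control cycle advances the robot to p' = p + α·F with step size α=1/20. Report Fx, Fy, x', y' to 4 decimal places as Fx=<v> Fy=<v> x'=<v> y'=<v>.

Fx=3.4300 Fy=-1.6600 x'=1.1715 y'=-0.0830

F_att = 1/4·(g−p) = 1/4·(7,-10) = (1.7500,-2.5000)
o1: d²=136 > ρ²=11 → inactive
o2: d²=5 ≤ ρ²=11; F_rep = 21·(2,1)/5² = (1.6800,0.8400)
o3: d²=100 > ρ²=11 → inactive
o4: d²=73 > ρ²=11 → inactive
F = F_att + ΣF_rep = (3.4300,-1.6600)
p' = p + 1/20·F = (1.1715,-0.0830)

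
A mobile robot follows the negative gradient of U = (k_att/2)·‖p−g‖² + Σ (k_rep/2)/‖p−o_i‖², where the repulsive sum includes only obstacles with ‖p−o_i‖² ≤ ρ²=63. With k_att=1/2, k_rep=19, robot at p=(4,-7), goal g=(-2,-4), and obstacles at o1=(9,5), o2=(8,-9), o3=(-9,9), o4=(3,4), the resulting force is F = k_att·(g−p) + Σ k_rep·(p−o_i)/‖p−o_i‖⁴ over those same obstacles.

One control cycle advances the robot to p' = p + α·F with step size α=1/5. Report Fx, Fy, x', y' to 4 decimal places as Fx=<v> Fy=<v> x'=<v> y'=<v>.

Fx=-3.1900 Fy=1.5950 x'=3.3620 y'=-6.6810

F_att = 1/2·(g−p) = 1/2·(-6,3) = (-3.0000,1.5000)
o1: d²=169 > ρ²=63 → inactive
o2: d²=20 ≤ ρ²=63; F_rep = 19·(-4,2)/20² = (-0.1900,0.0950)
o3: d²=425 > ρ²=63 → inactive
o4: d²=122 > ρ²=63 → inactive
F = F_att + ΣF_rep = (-3.1900,1.5950)
p' = p + 1/5·F = (3.3620,-6.6810)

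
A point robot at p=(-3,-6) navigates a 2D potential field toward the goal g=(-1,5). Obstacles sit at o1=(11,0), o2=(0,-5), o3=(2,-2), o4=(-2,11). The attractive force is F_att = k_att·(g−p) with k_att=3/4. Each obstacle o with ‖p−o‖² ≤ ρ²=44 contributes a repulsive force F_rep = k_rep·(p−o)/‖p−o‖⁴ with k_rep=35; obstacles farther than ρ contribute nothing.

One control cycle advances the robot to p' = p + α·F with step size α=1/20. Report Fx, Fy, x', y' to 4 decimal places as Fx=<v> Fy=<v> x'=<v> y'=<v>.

F_att = 3/4·(g−p) = 3/4·(2,11) = (1.5000,8.2500)
o1: d²=232 > ρ²=44 → inactive
o2: d²=10 ≤ ρ²=44; F_rep = 35·(-3,-1)/10² = (-1.0500,-0.3500)
o3: d²=41 ≤ ρ²=44; F_rep = 35·(-5,-4)/41² = (-0.1041,-0.0833)
o4: d²=290 > ρ²=44 → inactive
F = F_att + ΣF_rep = (0.3459,7.8167)
p' = p + 1/20·F = (-2.9827,-5.6092)

Fx=0.3459 Fy=7.8167 x'=-2.9827 y'=-5.6092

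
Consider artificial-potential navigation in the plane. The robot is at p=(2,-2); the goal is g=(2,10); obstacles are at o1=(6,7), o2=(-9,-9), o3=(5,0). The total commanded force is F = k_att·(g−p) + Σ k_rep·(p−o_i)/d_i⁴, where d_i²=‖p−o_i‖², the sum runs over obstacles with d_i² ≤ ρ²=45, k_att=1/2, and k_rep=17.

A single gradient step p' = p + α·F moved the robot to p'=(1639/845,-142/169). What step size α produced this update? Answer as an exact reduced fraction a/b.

F_att = 1/2·(g−p) = 1/2·(0,12) = (0.0000,6.0000)
o1: d²=97 > ρ²=45 → inactive
o2: d²=170 > ρ²=45 → inactive
o3: d²=13 ≤ ρ²=45; F_rep = 17·(-3,-2)/13² = (-0.3018,-0.2012)
F = F_att + ΣF_rep = (-0.3018,5.7988)
Δp = p'−p = (-0.0604,1.1598); α = Δx/Fx = (-51/845) / (-51/169) = 1/5
check: Δy/Fy = (196/169) / (980/169) = 1/5 ✓

α = 1/5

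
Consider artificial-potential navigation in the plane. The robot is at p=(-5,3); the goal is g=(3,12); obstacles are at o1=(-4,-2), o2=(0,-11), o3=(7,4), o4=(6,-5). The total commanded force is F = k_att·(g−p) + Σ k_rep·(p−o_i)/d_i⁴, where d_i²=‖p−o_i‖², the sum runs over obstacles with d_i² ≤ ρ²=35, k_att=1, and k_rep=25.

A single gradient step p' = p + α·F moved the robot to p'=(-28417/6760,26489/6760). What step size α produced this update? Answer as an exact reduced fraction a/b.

α = 1/10

F_att = 1·(g−p) = 1·(8,9) = (8.0000,9.0000)
o1: d²=26 ≤ ρ²=35; F_rep = 25·(-1,5)/26² = (-0.0370,0.1849)
o2: d²=221 > ρ²=35 → inactive
o3: d²=145 > ρ²=35 → inactive
o4: d²=185 > ρ²=35 → inactive
F = F_att + ΣF_rep = (7.9630,9.1849)
Δp = p'−p = (0.7963,0.9185); α = Δx/Fx = (5383/6760) / (5383/676) = 1/10
check: Δy/Fy = (6209/6760) / (6209/676) = 1/10 ✓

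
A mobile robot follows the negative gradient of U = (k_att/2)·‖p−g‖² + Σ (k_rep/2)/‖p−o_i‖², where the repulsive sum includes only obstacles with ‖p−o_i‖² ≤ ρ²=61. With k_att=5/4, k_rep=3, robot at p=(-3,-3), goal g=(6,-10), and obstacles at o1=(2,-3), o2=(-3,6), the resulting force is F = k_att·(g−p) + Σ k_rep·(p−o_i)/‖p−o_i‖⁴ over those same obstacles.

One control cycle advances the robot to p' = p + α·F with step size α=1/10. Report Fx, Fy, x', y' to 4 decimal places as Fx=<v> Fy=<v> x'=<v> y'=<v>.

Fx=11.2260 Fy=-8.7500 x'=-1.8774 y'=-3.8750

F_att = 5/4·(g−p) = 5/4·(9,-7) = (11.2500,-8.7500)
o1: d²=25 ≤ ρ²=61; F_rep = 3·(-5,0)/25² = (-0.0240,0.0000)
o2: d²=81 > ρ²=61 → inactive
F = F_att + ΣF_rep = (11.2260,-8.7500)
p' = p + 1/10·F = (-1.8774,-3.8750)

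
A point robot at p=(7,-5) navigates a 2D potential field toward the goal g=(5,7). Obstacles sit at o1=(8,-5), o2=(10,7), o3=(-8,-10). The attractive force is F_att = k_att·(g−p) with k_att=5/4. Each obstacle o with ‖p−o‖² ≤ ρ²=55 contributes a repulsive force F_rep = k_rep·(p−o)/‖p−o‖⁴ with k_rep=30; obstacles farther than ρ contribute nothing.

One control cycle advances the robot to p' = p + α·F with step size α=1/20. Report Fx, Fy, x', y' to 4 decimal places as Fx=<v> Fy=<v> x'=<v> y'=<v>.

Fx=-32.5000 Fy=15.0000 x'=5.3750 y'=-4.2500

F_att = 5/4·(g−p) = 5/4·(-2,12) = (-2.5000,15.0000)
o1: d²=1 ≤ ρ²=55; F_rep = 30·(-1,0)/1² = (-30.0000,0.0000)
o2: d²=153 > ρ²=55 → inactive
o3: d²=250 > ρ²=55 → inactive
F = F_att + ΣF_rep = (-32.5000,15.0000)
p' = p + 1/20·F = (5.3750,-4.2500)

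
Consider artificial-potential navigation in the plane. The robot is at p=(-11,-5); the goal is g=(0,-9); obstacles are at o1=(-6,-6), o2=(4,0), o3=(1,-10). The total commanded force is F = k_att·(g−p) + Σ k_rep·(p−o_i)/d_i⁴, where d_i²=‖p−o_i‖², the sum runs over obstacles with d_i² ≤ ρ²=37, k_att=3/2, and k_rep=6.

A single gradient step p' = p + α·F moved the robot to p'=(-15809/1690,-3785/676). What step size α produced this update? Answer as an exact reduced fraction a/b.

α = 1/10

F_att = 3/2·(g−p) = 3/2·(11,-4) = (16.5000,-6.0000)
o1: d²=26 ≤ ρ²=37; F_rep = 6·(-5,1)/26² = (-0.0444,0.0089)
o2: d²=250 > ρ²=37 → inactive
o3: d²=169 > ρ²=37 → inactive
F = F_att + ΣF_rep = (16.4556,-5.9911)
Δp = p'−p = (1.6456,-0.5991); α = Δx/Fx = (2781/1690) / (2781/169) = 1/10
check: Δy/Fy = (-405/676) / (-2025/338) = 1/10 ✓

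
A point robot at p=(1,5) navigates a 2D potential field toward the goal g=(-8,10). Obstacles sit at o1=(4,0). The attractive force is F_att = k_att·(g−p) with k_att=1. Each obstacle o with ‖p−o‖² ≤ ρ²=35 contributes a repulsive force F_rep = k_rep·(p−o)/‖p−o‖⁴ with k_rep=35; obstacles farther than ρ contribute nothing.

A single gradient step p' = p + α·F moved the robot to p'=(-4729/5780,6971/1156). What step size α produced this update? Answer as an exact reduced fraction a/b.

F_att = 1·(g−p) = 1·(-9,5) = (-9.0000,5.0000)
o1: d²=34 ≤ ρ²=35; F_rep = 35·(-3,5)/34² = (-0.0908,0.1514)
F = F_att + ΣF_rep = (-9.0908,5.1514)
Δp = p'−p = (-1.8182,1.0303); α = Δx/Fx = (-10509/5780) / (-10509/1156) = 1/5
check: Δy/Fy = (1191/1156) / (5955/1156) = 1/5 ✓

α = 1/5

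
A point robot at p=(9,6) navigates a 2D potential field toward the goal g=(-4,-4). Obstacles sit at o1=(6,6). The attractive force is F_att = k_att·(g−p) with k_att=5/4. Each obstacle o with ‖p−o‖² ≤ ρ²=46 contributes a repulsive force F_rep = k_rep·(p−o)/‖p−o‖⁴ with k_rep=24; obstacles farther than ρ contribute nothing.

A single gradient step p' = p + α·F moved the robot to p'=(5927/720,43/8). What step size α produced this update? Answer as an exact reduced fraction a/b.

F_att = 5/4·(g−p) = 5/4·(-13,-10) = (-16.2500,-12.5000)
o1: d²=9 ≤ ρ²=46; F_rep = 24·(3,0)/9² = (0.8889,0.0000)
F = F_att + ΣF_rep = (-15.3611,-12.5000)
Δp = p'−p = (-0.7681,-0.6250); α = Δx/Fx = (-553/720) / (-553/36) = 1/20
check: Δy/Fy = (-5/8) / (-25/2) = 1/20 ✓

α = 1/20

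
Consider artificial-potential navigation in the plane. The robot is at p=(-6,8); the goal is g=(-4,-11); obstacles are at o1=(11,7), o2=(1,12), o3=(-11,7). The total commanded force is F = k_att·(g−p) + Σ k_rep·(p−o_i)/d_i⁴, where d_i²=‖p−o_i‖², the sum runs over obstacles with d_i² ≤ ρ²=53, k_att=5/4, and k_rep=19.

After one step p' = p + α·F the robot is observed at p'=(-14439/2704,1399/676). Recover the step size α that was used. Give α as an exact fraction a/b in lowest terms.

F_att = 5/4·(g−p) = 5/4·(2,-19) = (2.5000,-23.7500)
o1: d²=290 > ρ²=53 → inactive
o2: d²=65 > ρ²=53 → inactive
o3: d²=26 ≤ ρ²=53; F_rep = 19·(5,1)/26² = (0.1405,0.0281)
F = F_att + ΣF_rep = (2.6405,-23.7219)
Δp = p'−p = (0.6601,-5.9305); α = Δx/Fx = (1785/2704) / (1785/676) = 1/4
check: Δy/Fy = (-4009/676) / (-4009/169) = 1/4 ✓

α = 1/4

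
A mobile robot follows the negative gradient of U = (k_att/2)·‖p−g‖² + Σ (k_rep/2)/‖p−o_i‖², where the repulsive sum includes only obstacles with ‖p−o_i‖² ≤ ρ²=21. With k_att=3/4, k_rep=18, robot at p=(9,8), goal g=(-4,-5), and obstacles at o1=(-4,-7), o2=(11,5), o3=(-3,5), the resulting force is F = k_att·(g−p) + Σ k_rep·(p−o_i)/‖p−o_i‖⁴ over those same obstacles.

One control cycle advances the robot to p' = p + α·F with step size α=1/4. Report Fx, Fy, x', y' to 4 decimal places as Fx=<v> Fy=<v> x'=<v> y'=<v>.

Fx=-9.9630 Fy=-9.4305 x'=6.5092 y'=5.6424

F_att = 3/4·(g−p) = 3/4·(-13,-13) = (-9.7500,-9.7500)
o1: d²=394 > ρ²=21 → inactive
o2: d²=13 ≤ ρ²=21; F_rep = 18·(-2,3)/13² = (-0.2130,0.3195)
o3: d²=153 > ρ²=21 → inactive
F = F_att + ΣF_rep = (-9.9630,-9.4305)
p' = p + 1/4·F = (6.5092,5.6424)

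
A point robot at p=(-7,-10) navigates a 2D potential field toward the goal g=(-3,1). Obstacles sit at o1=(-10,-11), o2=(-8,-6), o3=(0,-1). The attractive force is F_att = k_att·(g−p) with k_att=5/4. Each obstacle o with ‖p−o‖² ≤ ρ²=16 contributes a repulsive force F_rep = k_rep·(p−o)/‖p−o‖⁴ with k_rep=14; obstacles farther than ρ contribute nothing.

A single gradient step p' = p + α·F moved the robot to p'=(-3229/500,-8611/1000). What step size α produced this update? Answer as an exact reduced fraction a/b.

α = 1/10

F_att = 5/4·(g−p) = 5/4·(4,11) = (5.0000,13.7500)
o1: d²=10 ≤ ρ²=16; F_rep = 14·(3,1)/10² = (0.4200,0.1400)
o2: d²=17 > ρ²=16 → inactive
o3: d²=130 > ρ²=16 → inactive
F = F_att + ΣF_rep = (5.4200,13.8900)
Δp = p'−p = (0.5420,1.3890); α = Δx/Fx = (271/500) / (271/50) = 1/10
check: Δy/Fy = (1389/1000) / (1389/100) = 1/10 ✓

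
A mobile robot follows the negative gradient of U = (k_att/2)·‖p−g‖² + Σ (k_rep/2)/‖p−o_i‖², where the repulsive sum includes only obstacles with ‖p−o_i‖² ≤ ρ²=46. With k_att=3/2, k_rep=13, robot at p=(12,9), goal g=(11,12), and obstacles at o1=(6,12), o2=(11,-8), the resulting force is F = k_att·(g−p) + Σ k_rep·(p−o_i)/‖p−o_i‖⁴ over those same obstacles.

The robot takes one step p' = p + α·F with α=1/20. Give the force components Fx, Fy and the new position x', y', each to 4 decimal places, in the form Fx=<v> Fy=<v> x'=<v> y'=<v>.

Fx=-1.4615 Fy=4.4807 x'=11.9269 y'=9.2240

F_att = 3/2·(g−p) = 3/2·(-1,3) = (-1.5000,4.5000)
o1: d²=45 ≤ ρ²=46; F_rep = 13·(6,-3)/45² = (0.0385,-0.0193)
o2: d²=290 > ρ²=46 → inactive
F = F_att + ΣF_rep = (-1.4615,4.4807)
p' = p + 1/20·F = (11.9269,9.2240)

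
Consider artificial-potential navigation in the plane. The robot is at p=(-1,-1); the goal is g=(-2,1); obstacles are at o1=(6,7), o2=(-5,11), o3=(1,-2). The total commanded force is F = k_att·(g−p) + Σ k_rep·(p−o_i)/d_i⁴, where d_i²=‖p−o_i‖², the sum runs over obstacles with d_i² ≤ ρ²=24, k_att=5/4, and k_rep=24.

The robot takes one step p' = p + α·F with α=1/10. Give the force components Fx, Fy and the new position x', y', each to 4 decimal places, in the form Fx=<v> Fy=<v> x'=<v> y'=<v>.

F_att = 5/4·(g−p) = 5/4·(-1,2) = (-1.2500,2.5000)
o1: d²=113 > ρ²=24 → inactive
o2: d²=160 > ρ²=24 → inactive
o3: d²=5 ≤ ρ²=24; F_rep = 24·(-2,1)/5² = (-1.9200,0.9600)
F = F_att + ΣF_rep = (-3.1700,3.4600)
p' = p + 1/10·F = (-1.3170,-0.6540)

Fx=-3.1700 Fy=3.4600 x'=-1.3170 y'=-0.6540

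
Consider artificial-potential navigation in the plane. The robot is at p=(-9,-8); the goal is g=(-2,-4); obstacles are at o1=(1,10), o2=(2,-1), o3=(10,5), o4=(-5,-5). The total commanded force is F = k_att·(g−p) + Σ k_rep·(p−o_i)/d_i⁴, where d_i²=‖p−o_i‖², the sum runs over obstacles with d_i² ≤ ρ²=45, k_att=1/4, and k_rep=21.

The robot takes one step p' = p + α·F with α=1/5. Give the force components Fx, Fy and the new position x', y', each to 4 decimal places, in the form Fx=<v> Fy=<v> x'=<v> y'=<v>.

F_att = 1/4·(g−p) = 1/4·(7,4) = (1.7500,1.0000)
o1: d²=424 > ρ²=45 → inactive
o2: d²=170 > ρ²=45 → inactive
o3: d²=530 > ρ²=45 → inactive
o4: d²=25 ≤ ρ²=45; F_rep = 21·(-4,-3)/25² = (-0.1344,-0.1008)
F = F_att + ΣF_rep = (1.6156,0.8992)
p' = p + 1/5·F = (-8.6769,-7.8202)

Fx=1.6156 Fy=0.8992 x'=-8.6769 y'=-7.8202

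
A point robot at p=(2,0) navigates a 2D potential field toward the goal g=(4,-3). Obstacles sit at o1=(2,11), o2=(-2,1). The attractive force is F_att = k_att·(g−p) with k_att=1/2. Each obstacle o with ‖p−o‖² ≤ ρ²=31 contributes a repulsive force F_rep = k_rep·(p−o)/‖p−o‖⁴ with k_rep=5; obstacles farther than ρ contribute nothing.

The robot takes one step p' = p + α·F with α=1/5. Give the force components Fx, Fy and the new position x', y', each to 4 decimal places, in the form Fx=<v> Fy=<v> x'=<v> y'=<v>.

F_att = 1/2·(g−p) = 1/2·(2,-3) = (1.0000,-1.5000)
o1: d²=121 > ρ²=31 → inactive
o2: d²=17 ≤ ρ²=31; F_rep = 5·(4,-1)/17² = (0.0692,-0.0173)
F = F_att + ΣF_rep = (1.0692,-1.5173)
p' = p + 1/5·F = (2.2138,-0.3035)

Fx=1.0692 Fy=-1.5173 x'=2.2138 y'=-0.3035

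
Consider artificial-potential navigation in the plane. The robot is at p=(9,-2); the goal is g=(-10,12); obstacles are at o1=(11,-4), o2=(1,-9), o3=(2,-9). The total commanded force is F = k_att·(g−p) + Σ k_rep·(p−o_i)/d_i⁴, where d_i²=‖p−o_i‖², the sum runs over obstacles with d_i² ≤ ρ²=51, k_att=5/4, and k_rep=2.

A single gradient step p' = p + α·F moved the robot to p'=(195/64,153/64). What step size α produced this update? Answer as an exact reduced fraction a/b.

α = 1/4

F_att = 5/4·(g−p) = 5/4·(-19,14) = (-23.7500,17.5000)
o1: d²=8 ≤ ρ²=51; F_rep = 2·(-2,2)/8² = (-0.0625,0.0625)
o2: d²=113 > ρ²=51 → inactive
o3: d²=98 > ρ²=51 → inactive
F = F_att + ΣF_rep = (-23.8125,17.5625)
Δp = p'−p = (-5.9531,4.3906); α = Δx/Fx = (-381/64) / (-381/16) = 1/4
check: Δy/Fy = (281/64) / (281/16) = 1/4 ✓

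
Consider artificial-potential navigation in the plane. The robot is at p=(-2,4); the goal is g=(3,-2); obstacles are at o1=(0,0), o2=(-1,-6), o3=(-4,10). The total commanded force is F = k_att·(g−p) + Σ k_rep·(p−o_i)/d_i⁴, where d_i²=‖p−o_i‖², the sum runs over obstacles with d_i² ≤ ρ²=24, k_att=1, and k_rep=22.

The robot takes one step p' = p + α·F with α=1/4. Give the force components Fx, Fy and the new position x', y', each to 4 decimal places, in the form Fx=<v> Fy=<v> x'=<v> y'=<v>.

F_att = 1·(g−p) = 1·(5,-6) = (5.0000,-6.0000)
o1: d²=20 ≤ ρ²=24; F_rep = 22·(-2,4)/20² = (-0.1100,0.2200)
o2: d²=101 > ρ²=24 → inactive
o3: d²=40 > ρ²=24 → inactive
F = F_att + ΣF_rep = (4.8900,-5.7800)
p' = p + 1/4·F = (-0.7775,2.5550)

Fx=4.8900 Fy=-5.7800 x'=-0.7775 y'=2.5550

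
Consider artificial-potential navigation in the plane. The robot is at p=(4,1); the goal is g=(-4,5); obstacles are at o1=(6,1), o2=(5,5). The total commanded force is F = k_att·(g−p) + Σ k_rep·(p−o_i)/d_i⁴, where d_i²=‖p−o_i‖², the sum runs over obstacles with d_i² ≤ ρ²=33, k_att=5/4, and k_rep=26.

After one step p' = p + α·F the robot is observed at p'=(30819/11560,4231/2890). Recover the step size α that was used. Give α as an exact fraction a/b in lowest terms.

α = 1/10

F_att = 5/4·(g−p) = 5/4·(-8,4) = (-10.0000,5.0000)
o1: d²=4 ≤ ρ²=33; F_rep = 26·(-2,0)/4² = (-3.2500,0.0000)
o2: d²=17 ≤ ρ²=33; F_rep = 26·(-1,-4)/17² = (-0.0900,-0.3599)
F = F_att + ΣF_rep = (-13.3400,4.6401)
Δp = p'−p = (-1.3340,0.4640); α = Δx/Fx = (-15421/11560) / (-15421/1156) = 1/10
check: Δy/Fy = (1341/2890) / (1341/289) = 1/10 ✓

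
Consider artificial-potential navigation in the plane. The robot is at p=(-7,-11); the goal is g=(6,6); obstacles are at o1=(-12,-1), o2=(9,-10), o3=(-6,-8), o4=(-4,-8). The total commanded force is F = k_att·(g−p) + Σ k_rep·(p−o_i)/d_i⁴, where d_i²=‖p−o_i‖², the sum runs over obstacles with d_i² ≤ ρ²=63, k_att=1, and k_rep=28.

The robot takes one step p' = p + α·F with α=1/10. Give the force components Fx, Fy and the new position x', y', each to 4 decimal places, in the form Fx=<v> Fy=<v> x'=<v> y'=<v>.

F_att = 1·(g−p) = 1·(13,17) = (13.0000,17.0000)
o1: d²=125 > ρ²=63 → inactive
o2: d²=257 > ρ²=63 → inactive
o3: d²=10 ≤ ρ²=63; F_rep = 28·(-1,-3)/10² = (-0.2800,-0.8400)
o4: d²=18 ≤ ρ²=63; F_rep = 28·(-3,-3)/18² = (-0.2593,-0.2593)
F = F_att + ΣF_rep = (12.4607,15.9007)
p' = p + 1/10·F = (-5.7539,-9.4099)

Fx=12.4607 Fy=15.9007 x'=-5.7539 y'=-9.4099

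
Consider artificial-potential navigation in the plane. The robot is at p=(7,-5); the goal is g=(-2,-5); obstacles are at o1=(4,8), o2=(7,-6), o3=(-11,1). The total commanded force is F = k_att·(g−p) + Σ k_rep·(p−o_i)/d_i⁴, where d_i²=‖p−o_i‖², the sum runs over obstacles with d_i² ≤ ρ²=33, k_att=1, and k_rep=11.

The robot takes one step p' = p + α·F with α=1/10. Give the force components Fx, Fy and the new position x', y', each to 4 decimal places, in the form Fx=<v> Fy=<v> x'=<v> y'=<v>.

Fx=-9.0000 Fy=11.0000 x'=6.1000 y'=-3.9000

F_att = 1·(g−p) = 1·(-9,0) = (-9.0000,0.0000)
o1: d²=178 > ρ²=33 → inactive
o2: d²=1 ≤ ρ²=33; F_rep = 11·(0,1)/1² = (0.0000,11.0000)
o3: d²=360 > ρ²=33 → inactive
F = F_att + ΣF_rep = (-9.0000,11.0000)
p' = p + 1/10·F = (6.1000,-3.9000)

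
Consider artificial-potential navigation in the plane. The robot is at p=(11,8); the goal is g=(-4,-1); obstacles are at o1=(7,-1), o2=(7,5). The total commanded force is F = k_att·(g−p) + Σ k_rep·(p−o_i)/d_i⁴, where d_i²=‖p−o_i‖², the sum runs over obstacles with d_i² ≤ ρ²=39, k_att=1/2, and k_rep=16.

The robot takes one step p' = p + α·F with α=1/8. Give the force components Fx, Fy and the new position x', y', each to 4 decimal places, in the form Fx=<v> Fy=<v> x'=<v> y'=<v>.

Fx=-7.3976 Fy=-4.4232 x'=10.0753 y'=7.4471

F_att = 1/2·(g−p) = 1/2·(-15,-9) = (-7.5000,-4.5000)
o1: d²=97 > ρ²=39 → inactive
o2: d²=25 ≤ ρ²=39; F_rep = 16·(4,3)/25² = (0.1024,0.0768)
F = F_att + ΣF_rep = (-7.3976,-4.4232)
p' = p + 1/8·F = (10.0753,7.4471)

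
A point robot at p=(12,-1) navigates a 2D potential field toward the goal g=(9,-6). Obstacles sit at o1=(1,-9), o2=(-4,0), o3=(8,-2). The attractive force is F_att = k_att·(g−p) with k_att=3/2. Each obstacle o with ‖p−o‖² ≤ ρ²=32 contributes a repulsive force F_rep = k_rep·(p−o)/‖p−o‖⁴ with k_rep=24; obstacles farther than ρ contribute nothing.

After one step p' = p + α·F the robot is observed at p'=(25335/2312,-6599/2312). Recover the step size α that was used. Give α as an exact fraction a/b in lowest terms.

F_att = 3/2·(g−p) = 3/2·(-3,-5) = (-4.5000,-7.5000)
o1: d²=185 > ρ²=32 → inactive
o2: d²=257 > ρ²=32 → inactive
o3: d²=17 ≤ ρ²=32; F_rep = 24·(4,1)/17² = (0.3322,0.0830)
F = F_att + ΣF_rep = (-4.1678,-7.4170)
Δp = p'−p = (-1.0420,-1.8542); α = Δx/Fx = (-2409/2312) / (-2409/578) = 1/4
check: Δy/Fy = (-4287/2312) / (-4287/578) = 1/4 ✓

α = 1/4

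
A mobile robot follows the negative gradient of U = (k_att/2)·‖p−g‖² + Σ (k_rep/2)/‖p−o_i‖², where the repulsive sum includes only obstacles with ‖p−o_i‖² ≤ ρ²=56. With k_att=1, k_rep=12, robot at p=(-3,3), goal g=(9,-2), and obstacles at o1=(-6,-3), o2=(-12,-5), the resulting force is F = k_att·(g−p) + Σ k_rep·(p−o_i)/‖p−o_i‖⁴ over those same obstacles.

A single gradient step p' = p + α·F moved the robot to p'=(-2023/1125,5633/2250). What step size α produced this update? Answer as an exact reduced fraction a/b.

F_att = 1·(g−p) = 1·(12,-5) = (12.0000,-5.0000)
o1: d²=45 ≤ ρ²=56; F_rep = 12·(3,6)/45² = (0.0178,0.0356)
o2: d²=145 > ρ²=56 → inactive
F = F_att + ΣF_rep = (12.0178,-4.9644)
Δp = p'−p = (1.2018,-0.4964); α = Δx/Fx = (1352/1125) / (2704/225) = 1/10
check: Δy/Fy = (-1117/2250) / (-1117/225) = 1/10 ✓

α = 1/10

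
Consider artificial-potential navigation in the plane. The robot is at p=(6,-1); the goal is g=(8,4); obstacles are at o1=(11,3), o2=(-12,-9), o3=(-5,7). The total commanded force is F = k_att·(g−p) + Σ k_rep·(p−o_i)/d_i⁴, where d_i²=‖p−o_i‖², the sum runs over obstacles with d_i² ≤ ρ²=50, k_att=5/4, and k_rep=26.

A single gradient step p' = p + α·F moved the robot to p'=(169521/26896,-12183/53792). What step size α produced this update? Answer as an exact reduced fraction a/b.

F_att = 5/4·(g−p) = 5/4·(2,5) = (2.5000,6.2500)
o1: d²=41 ≤ ρ²=50; F_rep = 26·(-5,-4)/41² = (-0.0773,-0.0619)
o2: d²=388 > ρ²=50 → inactive
o3: d²=185 > ρ²=50 → inactive
F = F_att + ΣF_rep = (2.4227,6.1881)
Δp = p'−p = (0.3028,0.7735); α = Δx/Fx = (8145/26896) / (8145/3362) = 1/8
check: Δy/Fy = (41609/53792) / (41609/6724) = 1/8 ✓

α = 1/8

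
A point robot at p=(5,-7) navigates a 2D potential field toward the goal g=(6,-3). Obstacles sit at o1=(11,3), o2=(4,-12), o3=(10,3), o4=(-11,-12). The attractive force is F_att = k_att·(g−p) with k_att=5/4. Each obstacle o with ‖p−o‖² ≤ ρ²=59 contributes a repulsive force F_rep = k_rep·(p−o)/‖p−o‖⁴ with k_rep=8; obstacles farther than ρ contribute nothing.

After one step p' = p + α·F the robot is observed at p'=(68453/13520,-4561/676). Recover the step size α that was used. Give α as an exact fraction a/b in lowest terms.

F_att = 5/4·(g−p) = 5/4·(1,4) = (1.2500,5.0000)
o1: d²=136 > ρ²=59 → inactive
o2: d²=26 ≤ ρ²=59; F_rep = 8·(1,5)/26² = (0.0118,0.0592)
o3: d²=125 > ρ²=59 → inactive
o4: d²=281 > ρ²=59 → inactive
F = F_att + ΣF_rep = (1.2618,5.0592)
Δp = p'−p = (0.0631,0.2530); α = Δx/Fx = (853/13520) / (853/676) = 1/20
check: Δy/Fy = (171/676) / (855/169) = 1/20 ✓

α = 1/20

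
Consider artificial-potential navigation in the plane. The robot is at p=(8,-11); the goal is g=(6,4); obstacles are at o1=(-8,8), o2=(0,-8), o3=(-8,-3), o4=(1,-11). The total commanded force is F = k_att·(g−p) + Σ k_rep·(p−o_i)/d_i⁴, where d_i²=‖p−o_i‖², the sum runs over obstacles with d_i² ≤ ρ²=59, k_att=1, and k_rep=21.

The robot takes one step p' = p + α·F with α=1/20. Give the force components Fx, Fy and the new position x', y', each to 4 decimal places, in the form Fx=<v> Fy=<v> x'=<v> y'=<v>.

F_att = 1·(g−p) = 1·(-2,15) = (-2.0000,15.0000)
o1: d²=617 > ρ²=59 → inactive
o2: d²=73 > ρ²=59 → inactive
o3: d²=320 > ρ²=59 → inactive
o4: d²=49 ≤ ρ²=59; F_rep = 21·(7,0)/49² = (0.0612,0.0000)
F = F_att + ΣF_rep = (-1.9388,15.0000)
p' = p + 1/20·F = (7.9031,-10.2500)

Fx=-1.9388 Fy=15.0000 x'=7.9031 y'=-10.2500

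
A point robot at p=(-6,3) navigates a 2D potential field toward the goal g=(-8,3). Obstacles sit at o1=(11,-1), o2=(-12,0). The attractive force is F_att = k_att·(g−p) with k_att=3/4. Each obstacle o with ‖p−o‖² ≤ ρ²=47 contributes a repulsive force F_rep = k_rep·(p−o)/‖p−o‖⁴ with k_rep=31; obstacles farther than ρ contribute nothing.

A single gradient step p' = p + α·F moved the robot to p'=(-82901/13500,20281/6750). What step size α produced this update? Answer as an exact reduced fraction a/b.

α = 1/10

F_att = 3/4·(g−p) = 3/4·(-2,0) = (-1.5000,0.0000)
o1: d²=305 > ρ²=47 → inactive
o2: d²=45 ≤ ρ²=47; F_rep = 31·(6,3)/45² = (0.0919,0.0459)
F = F_att + ΣF_rep = (-1.4081,0.0459)
Δp = p'−p = (-0.1408,0.0046); α = Δx/Fx = (-1901/13500) / (-1901/1350) = 1/10
check: Δy/Fy = (31/6750) / (31/675) = 1/10 ✓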